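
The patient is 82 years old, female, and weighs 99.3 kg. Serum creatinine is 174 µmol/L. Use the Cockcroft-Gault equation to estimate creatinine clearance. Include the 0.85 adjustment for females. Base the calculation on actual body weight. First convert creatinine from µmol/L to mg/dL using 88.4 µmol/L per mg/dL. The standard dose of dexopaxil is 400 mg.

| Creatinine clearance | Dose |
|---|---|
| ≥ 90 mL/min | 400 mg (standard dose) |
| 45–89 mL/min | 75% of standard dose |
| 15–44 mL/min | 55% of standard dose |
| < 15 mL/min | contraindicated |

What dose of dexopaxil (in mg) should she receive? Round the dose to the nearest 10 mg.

SCr = 174 / 88.4 = 1.968 mg/dL
CrCl = (140 − 82) × 99.3 / (72 × 1.968) × 0.85 = 5759.4 / 141.70 × 0.85 ≈ 34.5 mL/min
CrCl ≈ 35 mL/min → bracket 15–44 mL/min.
55% of 400 mg = 220 mg

220 mg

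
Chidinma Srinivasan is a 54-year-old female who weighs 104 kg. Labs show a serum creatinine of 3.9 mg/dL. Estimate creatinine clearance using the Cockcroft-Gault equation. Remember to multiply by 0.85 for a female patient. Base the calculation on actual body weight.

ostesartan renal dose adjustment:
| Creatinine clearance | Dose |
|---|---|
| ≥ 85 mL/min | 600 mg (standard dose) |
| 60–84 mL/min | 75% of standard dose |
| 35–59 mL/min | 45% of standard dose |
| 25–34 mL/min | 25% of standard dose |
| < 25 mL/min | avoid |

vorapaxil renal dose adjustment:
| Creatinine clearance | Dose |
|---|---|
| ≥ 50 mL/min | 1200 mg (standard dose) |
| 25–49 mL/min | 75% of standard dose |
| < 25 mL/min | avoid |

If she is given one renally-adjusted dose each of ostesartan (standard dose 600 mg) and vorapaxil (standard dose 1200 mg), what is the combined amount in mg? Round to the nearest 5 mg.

1050 mg

CrCl = (140 − 54) × 104 / (72 × 3.9) × 0.85 = 8944.0 / 280.80 × 0.85 ≈ 27.1 mL/min
CrCl ≈ 27 mL/min.
ostesartan: 25–34 mL/min → 25% of 600 mg = 150 mg.
vorapaxil: 25–49 mL/min → 75% of 1200 mg = 900 mg.
Total = 150 + 900 = 1050 mg.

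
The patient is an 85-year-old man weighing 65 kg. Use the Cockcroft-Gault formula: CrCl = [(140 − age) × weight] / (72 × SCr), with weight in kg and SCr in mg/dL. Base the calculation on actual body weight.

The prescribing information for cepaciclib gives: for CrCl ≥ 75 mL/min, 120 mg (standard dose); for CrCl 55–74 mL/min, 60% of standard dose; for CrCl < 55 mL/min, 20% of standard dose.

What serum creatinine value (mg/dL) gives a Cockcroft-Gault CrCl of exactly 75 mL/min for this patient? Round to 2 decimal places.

0.66 mg/dL

Standard dose requires CrCl ≥ 75 mL/min.
Set (140 − 85) × 65 / (72 × SCr) = 75
SCr = (140 − 85) × 65 / (72 × 75) = 0.662 mg/dL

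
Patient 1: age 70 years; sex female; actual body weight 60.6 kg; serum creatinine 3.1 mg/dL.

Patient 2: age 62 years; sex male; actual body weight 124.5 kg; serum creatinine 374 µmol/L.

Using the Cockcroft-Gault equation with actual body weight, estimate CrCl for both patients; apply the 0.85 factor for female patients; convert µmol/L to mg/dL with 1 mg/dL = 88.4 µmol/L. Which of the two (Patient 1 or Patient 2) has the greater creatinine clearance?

Patient 2

Patient 1: CrCl = (140 − 70) × 60.6 / (72 × 3.1) × 0.85 = 4242.0 / 223.20 × 0.85 ≈ 16.2 mL/min
Patient 2: SCr = 374 / 88.4 = 4.231 mg/dL
Patient 2: CrCl = (140 − 62) × 124.5 / (72 × 4.231) = 9711.0 / 304.63 ≈ 31.9 mL/min
16.2 vs 31.9 mL/min → Patient 2 is higher.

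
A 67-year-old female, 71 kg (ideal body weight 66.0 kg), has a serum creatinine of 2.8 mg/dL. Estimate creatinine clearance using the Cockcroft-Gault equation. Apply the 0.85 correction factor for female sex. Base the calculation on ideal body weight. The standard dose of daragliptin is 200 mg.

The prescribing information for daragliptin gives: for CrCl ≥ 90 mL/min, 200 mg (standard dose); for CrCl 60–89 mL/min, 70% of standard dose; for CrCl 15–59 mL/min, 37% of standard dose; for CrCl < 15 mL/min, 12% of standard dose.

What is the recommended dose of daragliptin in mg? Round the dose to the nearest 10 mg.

70 mg

CrCl = (140 − 67) × 66 / (72 × 2.8) × 0.85 = 4818.0 / 201.60 × 0.85 ≈ 20.3 mL/min
CrCl ≈ 20 mL/min → bracket 15–59 mL/min.
37% of 200 mg = 74 mg → 70 mg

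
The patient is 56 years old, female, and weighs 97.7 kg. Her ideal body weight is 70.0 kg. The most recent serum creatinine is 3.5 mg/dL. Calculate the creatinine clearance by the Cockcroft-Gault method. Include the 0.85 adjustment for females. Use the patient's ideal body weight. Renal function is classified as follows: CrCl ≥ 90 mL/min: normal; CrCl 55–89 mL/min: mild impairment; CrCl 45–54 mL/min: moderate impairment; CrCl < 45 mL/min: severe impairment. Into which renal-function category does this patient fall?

severe impairment

CrCl = (140 − 56) × 70 / (72 × 3.5) × 0.85 = 5880.0 / 252.00 × 0.85 ≈ 19.8 mL/min
20 mL/min falls in the 'severe impairment' range.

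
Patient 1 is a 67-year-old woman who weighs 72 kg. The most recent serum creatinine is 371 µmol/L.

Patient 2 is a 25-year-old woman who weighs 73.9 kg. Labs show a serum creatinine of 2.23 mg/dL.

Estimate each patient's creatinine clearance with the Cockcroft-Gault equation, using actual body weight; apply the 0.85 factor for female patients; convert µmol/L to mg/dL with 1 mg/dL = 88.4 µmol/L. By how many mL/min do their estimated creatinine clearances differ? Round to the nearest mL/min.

Patient 1: SCr = 371 / 88.4 = 4.197 mg/dL
Patient 1: CrCl = (140 − 67) × 72 / (72 × 4.197) × 0.85 = 5256.0 / 302.18 × 0.85 ≈ 14.8 mL/min
Patient 2: CrCl = (140 − 25) × 73.9 / (72 × 2.23) × 0.85 = 8498.5 / 160.56 × 0.85 ≈ 45.0 mL/min
|14.8 − 45.0| = 30.2 mL/min

30 mL/min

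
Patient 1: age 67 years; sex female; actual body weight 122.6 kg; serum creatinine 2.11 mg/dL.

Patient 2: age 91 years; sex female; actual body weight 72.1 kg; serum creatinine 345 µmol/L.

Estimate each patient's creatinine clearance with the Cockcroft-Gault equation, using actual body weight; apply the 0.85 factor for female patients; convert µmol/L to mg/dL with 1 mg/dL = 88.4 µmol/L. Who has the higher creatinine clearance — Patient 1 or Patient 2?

Patient 1: CrCl = (140 − 67) × 122.6 / (72 × 2.11) × 0.85 = 8949.8 / 151.92 × 0.85 ≈ 50.1 mL/min
Patient 2: SCr = 345 / 88.4 = 3.903 mg/dL
Patient 2: CrCl = (140 − 91) × 72.1 / (72 × 3.903) × 0.85 = 3532.9 / 281.02 × 0.85 ≈ 10.7 mL/min
50.1 vs 10.7 mL/min → Patient 1 is higher.

Patient 1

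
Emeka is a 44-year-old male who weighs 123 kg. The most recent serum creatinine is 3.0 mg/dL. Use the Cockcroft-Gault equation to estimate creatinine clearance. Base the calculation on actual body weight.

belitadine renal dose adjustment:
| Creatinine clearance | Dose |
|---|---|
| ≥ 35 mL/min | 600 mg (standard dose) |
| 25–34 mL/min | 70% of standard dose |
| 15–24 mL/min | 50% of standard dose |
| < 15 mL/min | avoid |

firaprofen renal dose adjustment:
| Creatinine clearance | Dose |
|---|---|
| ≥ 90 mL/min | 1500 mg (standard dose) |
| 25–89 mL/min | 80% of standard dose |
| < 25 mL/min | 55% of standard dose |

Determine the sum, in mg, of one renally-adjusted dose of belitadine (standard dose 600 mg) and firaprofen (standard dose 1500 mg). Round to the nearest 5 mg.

1800 mg

CrCl = (140 − 44) × 123 / (72 × 3) = 11808.0 / 216.00 ≈ 54.7 mL/min
CrCl ≈ 55 mL/min.
belitadine: ≥ 35 mL/min → 100% of 600 mg = 600 mg.
firaprofen: 25–89 mL/min → 80% of 1500 mg = 1200 mg.
Total = 600 + 1200 = 1800 mg.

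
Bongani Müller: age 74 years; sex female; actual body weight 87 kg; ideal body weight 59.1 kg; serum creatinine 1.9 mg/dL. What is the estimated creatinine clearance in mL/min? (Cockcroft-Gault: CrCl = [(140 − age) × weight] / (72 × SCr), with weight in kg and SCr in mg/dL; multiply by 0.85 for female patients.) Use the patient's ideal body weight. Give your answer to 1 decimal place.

24.2 mL/min

CrCl = (140 − 74) × 59.1 / (72 × 1.9) × 0.85 = 3900.6 / 136.80 × 0.85 ≈ 24.2 mL/min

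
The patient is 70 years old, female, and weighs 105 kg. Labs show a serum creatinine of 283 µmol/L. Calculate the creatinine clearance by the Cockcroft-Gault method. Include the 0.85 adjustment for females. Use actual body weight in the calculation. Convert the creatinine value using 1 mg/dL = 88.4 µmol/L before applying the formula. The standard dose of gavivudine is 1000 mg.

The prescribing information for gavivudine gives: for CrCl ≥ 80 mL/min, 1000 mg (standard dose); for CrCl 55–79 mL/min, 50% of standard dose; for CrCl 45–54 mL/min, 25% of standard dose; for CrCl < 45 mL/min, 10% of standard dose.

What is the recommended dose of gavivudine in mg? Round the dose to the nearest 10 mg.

SCr = 283 / 88.4 = 3.201 mg/dL
CrCl = (140 − 70) × 105 / (72 × 3.201) × 0.85 = 7350.0 / 230.47 × 0.85 ≈ 27.1 mL/min
CrCl ≈ 27 mL/min → bracket < 45 mL/min.
10% of 1000 mg = 100 mg

100 mg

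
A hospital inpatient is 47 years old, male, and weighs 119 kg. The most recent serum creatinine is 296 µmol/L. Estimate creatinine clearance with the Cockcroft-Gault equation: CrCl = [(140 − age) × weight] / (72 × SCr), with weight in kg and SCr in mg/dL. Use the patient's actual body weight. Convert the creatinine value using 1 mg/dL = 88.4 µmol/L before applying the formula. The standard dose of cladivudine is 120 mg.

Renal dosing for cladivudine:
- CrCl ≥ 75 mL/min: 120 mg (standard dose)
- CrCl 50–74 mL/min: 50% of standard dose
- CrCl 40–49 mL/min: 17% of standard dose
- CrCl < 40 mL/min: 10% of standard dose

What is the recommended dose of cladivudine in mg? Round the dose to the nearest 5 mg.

20 mg

SCr = 296 / 88.4 = 3.348 mg/dL
CrCl = (140 − 47) × 119 / (72 × 3.348) = 11067.0 / 241.06 ≈ 45.9 mL/min
CrCl ≈ 46 mL/min → bracket 40–49 mL/min.
17% of 120 mg = 20.4 mg → 20 mg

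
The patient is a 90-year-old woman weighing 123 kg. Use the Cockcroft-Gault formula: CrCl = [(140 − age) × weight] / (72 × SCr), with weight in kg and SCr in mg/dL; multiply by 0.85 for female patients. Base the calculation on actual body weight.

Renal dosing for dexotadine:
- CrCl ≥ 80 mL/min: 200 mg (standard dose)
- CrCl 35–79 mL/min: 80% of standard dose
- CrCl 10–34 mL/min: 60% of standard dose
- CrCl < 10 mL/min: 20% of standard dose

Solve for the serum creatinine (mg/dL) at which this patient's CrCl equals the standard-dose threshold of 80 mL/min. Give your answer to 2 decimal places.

0.91 mg/dL

Standard dose requires CrCl ≥ 80 mL/min.
Set (140 − 90) × 123 × 0.85 / (72 × SCr) = 80
SCr = (140 − 90) × 123 × 0.85 / (72 × 80) = 0.908 mg/dL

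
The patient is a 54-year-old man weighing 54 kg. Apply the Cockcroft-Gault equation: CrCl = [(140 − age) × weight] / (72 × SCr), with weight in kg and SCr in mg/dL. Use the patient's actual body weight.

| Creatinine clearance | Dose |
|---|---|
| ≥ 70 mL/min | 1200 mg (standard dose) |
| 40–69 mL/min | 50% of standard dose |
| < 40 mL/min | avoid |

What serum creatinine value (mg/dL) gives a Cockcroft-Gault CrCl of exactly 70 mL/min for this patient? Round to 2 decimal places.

0.92 mg/dL

Standard dose requires CrCl ≥ 70 mL/min.
Set (140 − 54) × 54 / (72 × SCr) = 70
SCr = (140 − 54) × 54 / (72 × 70) = 0.921 mg/dL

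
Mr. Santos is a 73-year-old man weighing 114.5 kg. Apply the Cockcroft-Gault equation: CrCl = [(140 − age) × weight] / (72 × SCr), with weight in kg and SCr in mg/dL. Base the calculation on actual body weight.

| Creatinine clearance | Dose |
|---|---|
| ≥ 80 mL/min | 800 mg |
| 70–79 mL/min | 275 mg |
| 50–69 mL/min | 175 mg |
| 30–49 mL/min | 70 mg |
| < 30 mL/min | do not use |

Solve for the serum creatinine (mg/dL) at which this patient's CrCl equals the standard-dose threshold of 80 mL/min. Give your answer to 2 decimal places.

1.33 mg/dL

Standard dose requires CrCl ≥ 80 mL/min.
Set (140 − 73) × 114.5 / (72 × SCr) = 80
SCr = (140 − 73) × 114.5 / (72 × 80) = 1.332 mg/dL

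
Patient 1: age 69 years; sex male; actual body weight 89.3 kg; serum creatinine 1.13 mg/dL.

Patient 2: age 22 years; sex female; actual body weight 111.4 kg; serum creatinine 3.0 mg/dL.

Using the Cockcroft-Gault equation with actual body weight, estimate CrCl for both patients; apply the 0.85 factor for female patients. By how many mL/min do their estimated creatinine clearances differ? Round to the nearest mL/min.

Patient 1: CrCl = (140 − 69) × 89.3 / (72 × 1.13) = 6340.3 / 81.36 ≈ 77.9 mL/min
Patient 2: CrCl = (140 − 22) × 111.4 / (72 × 3) × 0.85 = 13145.2 / 216.00 × 0.85 ≈ 51.7 mL/min
|77.9 − 51.7| = 26.2 mL/min

26 mL/min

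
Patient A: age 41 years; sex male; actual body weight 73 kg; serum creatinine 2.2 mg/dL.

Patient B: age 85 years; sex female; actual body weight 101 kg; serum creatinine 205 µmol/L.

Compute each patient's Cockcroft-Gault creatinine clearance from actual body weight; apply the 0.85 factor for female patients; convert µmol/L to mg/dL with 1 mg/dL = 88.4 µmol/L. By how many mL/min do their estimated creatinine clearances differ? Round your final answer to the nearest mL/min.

17 mL/min

Patient A: CrCl = (140 − 41) × 73 / (72 × 2.2) = 7227.0 / 158.40 ≈ 45.6 mL/min
Patient B: SCr = 205 / 88.4 = 2.319 mg/dL
Patient B: CrCl = (140 − 85) × 101 / (72 × 2.319) × 0.85 = 5555.0 / 166.97 × 0.85 ≈ 28.3 mL/min
|45.6 − 28.3| = 17.3 mL/min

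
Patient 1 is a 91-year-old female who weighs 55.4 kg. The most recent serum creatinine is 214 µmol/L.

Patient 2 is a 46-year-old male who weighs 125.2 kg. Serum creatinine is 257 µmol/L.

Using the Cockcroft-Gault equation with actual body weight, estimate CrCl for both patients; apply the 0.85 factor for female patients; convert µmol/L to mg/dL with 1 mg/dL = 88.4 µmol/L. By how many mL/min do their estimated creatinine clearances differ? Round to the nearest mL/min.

43 mL/min

Patient 1: SCr = 214 / 88.4 = 2.421 mg/dL
Patient 1: CrCl = (140 − 91) × 55.4 / (72 × 2.421) × 0.85 = 2714.6 / 174.31 × 0.85 ≈ 13.2 mL/min
Patient 2: SCr = 257 / 88.4 = 2.907 mg/dL
Patient 2: CrCl = (140 − 46) × 125.2 / (72 × 2.907) = 11768.8 / 209.30 ≈ 56.2 mL/min
|13.2 − 56.2| = 43.0 mL/min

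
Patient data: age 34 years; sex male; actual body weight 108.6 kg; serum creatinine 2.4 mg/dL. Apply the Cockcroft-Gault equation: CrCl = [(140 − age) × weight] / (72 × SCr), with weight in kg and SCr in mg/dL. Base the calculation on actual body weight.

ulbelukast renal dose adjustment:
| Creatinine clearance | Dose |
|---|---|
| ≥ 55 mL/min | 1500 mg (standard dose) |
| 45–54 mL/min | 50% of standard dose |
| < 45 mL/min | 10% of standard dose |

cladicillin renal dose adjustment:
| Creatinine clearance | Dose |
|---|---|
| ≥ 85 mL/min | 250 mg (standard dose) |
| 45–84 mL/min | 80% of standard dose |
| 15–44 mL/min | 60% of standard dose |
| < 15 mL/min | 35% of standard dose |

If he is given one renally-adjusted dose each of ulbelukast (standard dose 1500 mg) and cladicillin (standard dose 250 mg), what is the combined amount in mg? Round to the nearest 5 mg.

1700 mg

CrCl = (140 − 34) × 108.6 / (72 × 2.4) = 11511.6 / 172.80 ≈ 66.6 mL/min
CrCl ≈ 67 mL/min.
ulbelukast: ≥ 55 mL/min → 100% of 1500 mg = 1500 mg.
cladicillin: 45–84 mL/min → 80% of 250 mg = 200 mg.
Total = 1500 + 200 = 1700 mg.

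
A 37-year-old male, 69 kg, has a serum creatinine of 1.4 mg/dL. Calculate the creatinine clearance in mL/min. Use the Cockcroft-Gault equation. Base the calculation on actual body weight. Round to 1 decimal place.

CrCl = (140 − 37) × 69 / (72 × 1.4) = 7107.0 / 100.80 ≈ 70.5 mL/min

70.5 mL/min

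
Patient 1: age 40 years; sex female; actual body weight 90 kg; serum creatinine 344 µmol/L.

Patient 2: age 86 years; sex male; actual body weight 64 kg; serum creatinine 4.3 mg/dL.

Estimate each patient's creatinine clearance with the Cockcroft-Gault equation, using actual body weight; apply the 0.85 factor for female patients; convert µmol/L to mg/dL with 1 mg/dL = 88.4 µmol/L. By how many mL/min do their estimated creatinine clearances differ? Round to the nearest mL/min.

16 mL/min

Patient 1: SCr = 344 / 88.4 = 3.891 mg/dL
Patient 1: CrCl = (140 − 40) × 90 / (72 × 3.891) × 0.85 = 9000.0 / 280.15 × 0.85 ≈ 27.3 mL/min
Patient 2: CrCl = (140 − 86) × 64 / (72 × 4.3) = 3456.0 / 309.60 ≈ 11.2 mL/min
|27.3 − 11.2| = 16.1 mL/min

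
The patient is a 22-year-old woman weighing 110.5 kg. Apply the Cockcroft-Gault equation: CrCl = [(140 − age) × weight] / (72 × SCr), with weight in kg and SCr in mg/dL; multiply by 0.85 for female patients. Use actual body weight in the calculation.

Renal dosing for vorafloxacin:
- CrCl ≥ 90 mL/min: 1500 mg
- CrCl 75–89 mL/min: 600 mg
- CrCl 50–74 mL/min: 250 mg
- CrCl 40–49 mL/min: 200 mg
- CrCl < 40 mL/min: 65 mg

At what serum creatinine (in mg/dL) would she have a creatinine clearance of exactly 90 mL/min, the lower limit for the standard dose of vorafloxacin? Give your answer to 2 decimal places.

Standard dose requires CrCl ≥ 90 mL/min.
Set (140 − 22) × 110.5 × 0.85 / (72 × SCr) = 90
SCr = (140 − 22) × 110.5 × 0.85 / (72 × 90) = 1.710 mg/dL

1.71 mg/dL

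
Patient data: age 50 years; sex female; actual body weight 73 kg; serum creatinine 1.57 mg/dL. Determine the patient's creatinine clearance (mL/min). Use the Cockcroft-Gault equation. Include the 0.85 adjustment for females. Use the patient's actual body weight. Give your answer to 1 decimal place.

CrCl = (140 − 50) × 73 / (72 × 1.57) × 0.85 = 6570.0 / 113.04 × 0.85 ≈ 49.4 mL/min

49.4 mL/min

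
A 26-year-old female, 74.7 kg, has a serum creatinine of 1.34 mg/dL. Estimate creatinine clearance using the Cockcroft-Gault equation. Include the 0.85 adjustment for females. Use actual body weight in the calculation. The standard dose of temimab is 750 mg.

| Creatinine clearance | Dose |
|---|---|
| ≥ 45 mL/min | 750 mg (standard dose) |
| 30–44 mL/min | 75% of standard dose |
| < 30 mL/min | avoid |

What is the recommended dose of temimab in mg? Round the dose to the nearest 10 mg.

750 mg

CrCl = (140 − 26) × 74.7 / (72 × 1.34) × 0.85 = 8515.8 / 96.48 × 0.85 ≈ 75.0 mL/min
CrCl ≈ 75 mL/min → bracket ≥ 45 mL/min.
100% of 750 mg = 750 mg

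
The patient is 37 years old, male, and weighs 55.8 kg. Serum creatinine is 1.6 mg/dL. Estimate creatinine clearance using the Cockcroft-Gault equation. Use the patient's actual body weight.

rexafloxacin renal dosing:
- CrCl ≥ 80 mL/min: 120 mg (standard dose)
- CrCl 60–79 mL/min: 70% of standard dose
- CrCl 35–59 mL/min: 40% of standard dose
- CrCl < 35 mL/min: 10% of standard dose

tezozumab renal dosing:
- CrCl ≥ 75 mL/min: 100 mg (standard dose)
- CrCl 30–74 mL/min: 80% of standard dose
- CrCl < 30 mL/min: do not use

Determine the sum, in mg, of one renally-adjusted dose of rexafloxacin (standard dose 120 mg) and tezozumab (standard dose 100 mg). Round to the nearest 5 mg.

130 mg

CrCl = (140 − 37) × 55.8 / (72 × 1.6) = 5747.4 / 115.20 ≈ 49.9 mL/min
CrCl ≈ 50 mL/min.
rexafloxacin: 35–59 mL/min → 40% of 120 mg = 48 mg.
tezozumab: 30–74 mL/min → 80% of 100 mg = 80 mg.
Total = 48 + 80 = 128 mg.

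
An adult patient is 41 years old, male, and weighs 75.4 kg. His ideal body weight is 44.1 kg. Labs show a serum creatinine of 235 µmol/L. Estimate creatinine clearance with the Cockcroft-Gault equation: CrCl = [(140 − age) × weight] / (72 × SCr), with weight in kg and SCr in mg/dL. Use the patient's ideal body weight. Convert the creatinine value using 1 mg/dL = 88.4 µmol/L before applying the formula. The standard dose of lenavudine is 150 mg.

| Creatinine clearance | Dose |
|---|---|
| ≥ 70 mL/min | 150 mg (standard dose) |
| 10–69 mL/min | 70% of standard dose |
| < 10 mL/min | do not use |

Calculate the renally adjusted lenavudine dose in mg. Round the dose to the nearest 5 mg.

105 mg

SCr = 235 / 88.4 = 2.658 mg/dL
CrCl = (140 − 41) × 44.1 / (72 × 2.658) = 4365.9 / 191.38 ≈ 22.8 mL/min
CrCl ≈ 23 mL/min → bracket 10–69 mL/min.
70% of 150 mg = 105 mg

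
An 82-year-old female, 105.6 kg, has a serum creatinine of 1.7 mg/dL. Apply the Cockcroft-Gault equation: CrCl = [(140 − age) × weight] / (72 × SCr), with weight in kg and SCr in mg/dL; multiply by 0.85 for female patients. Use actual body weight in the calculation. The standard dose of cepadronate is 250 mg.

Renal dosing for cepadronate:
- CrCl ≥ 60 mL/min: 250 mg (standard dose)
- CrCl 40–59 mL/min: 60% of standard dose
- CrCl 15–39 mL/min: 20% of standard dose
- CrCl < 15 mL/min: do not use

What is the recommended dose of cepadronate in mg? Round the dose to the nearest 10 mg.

150 mg

CrCl = (140 − 82) × 105.6 / (72 × 1.7) × 0.85 = 6124.8 / 122.40 × 0.85 ≈ 42.5 mL/min
CrCl ≈ 43 mL/min → bracket 40–59 mL/min.
60% of 250 mg = 150 mg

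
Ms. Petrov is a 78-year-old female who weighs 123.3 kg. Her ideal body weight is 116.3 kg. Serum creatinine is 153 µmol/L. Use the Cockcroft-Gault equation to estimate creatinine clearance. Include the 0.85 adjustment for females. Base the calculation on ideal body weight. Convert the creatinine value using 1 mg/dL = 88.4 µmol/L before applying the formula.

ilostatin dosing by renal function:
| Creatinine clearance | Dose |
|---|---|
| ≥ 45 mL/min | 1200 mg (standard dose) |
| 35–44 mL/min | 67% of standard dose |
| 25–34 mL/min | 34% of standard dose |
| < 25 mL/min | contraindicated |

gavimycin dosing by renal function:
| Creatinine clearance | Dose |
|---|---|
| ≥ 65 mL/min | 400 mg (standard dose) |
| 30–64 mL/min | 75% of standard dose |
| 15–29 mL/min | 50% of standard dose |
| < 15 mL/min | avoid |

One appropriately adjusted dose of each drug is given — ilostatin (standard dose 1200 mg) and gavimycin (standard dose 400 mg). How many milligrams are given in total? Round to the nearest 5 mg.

SCr = 153 / 88.4 = 1.731 mg/dL
CrCl = (140 − 78) × 116.3 / (72 × 1.731) × 0.85 = 7210.6 / 124.63 × 0.85 ≈ 49.2 mL/min
CrCl ≈ 49 mL/min.
ilostatin: ≥ 45 mL/min → 100% of 1200 mg = 1200 mg.
gavimycin: 30–64 mL/min → 75% of 400 mg = 300 mg.
Total = 1200 + 300 = 1500 mg.

1500 mg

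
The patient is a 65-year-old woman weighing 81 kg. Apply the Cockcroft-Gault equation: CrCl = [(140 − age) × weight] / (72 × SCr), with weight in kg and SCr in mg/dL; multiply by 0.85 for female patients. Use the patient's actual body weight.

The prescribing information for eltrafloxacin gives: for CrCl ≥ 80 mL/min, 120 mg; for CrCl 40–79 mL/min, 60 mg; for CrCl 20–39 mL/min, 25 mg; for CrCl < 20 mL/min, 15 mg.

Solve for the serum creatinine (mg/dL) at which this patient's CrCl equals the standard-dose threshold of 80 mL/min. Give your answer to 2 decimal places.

Standard dose requires CrCl ≥ 80 mL/min.
Set (140 − 65) × 81 × 0.85 / (72 × SCr) = 80
SCr = (140 − 65) × 81 × 0.85 / (72 × 80) = 0.896 mg/dL

0.90 mg/dL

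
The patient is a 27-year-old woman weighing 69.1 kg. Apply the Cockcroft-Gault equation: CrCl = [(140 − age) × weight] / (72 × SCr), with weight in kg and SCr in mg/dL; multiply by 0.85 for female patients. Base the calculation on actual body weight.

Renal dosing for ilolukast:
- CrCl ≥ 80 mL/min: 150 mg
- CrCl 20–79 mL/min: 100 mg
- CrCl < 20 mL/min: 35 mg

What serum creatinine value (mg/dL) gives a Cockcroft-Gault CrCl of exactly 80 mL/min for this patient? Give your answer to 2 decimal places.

1.15 mg/dL

Standard dose requires CrCl ≥ 80 mL/min.
Set (140 − 27) × 69.1 × 0.85 / (72 × SCr) = 80
SCr = (140 − 27) × 69.1 × 0.85 / (72 × 80) = 1.152 mg/dL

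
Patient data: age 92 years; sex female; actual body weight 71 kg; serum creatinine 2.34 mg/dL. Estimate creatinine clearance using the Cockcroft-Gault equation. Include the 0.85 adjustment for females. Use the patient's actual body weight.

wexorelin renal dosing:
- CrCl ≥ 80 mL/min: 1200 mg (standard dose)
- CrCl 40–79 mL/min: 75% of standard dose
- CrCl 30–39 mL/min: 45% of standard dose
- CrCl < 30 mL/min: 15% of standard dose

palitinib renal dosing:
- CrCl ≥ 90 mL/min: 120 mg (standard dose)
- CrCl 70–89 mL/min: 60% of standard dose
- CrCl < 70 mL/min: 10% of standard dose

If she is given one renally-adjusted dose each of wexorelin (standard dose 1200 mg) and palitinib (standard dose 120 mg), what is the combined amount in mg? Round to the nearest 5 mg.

190 mg

CrCl = (140 − 92) × 71 / (72 × 2.34) × 0.85 = 3408.0 / 168.48 × 0.85 ≈ 17.2 mL/min
CrCl ≈ 17 mL/min.
wexorelin: < 30 mL/min → 15% of 1200 mg = 180 mg.
palitinib: < 70 mL/min → 10% of 120 mg = 12 mg.
Total = 180 + 12 = 192 mg.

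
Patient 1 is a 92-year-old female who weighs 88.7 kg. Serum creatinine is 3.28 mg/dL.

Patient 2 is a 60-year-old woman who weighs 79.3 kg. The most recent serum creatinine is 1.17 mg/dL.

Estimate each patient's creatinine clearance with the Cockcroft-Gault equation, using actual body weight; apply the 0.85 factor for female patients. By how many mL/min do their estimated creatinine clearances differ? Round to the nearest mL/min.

Patient 1: CrCl = (140 − 92) × 88.7 / (72 × 3.28) × 0.85 = 4257.6 / 236.16 × 0.85 ≈ 15.3 mL/min
Patient 2: CrCl = (140 − 60) × 79.3 / (72 × 1.17) × 0.85 = 6344.0 / 84.24 × 0.85 ≈ 64.0 mL/min
|15.3 − 64.0| = 48.7 mL/min

49 mL/min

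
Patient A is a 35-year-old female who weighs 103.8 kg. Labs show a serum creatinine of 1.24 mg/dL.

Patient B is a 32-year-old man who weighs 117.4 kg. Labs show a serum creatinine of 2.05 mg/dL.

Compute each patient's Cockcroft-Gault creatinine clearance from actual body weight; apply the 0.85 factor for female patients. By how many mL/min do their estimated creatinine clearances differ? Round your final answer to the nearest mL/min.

18 mL/min

Patient A: CrCl = (140 − 35) × 103.8 / (72 × 1.24) × 0.85 = 10899.0 / 89.28 × 0.85 ≈ 103.8 mL/min
Patient B: CrCl = (140 − 32) × 117.4 / (72 × 2.05) = 12679.2 / 147.60 ≈ 85.9 mL/min
|103.8 − 85.9| = 17.9 mL/min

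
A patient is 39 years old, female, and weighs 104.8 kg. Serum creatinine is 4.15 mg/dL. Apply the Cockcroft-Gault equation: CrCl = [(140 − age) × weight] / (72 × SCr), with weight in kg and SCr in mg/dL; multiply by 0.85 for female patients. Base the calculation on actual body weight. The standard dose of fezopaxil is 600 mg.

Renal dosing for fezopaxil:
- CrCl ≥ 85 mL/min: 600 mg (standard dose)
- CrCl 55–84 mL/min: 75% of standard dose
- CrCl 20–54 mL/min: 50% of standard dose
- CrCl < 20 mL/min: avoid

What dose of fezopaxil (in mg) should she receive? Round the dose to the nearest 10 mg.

300 mg

CrCl = (140 − 39) × 104.8 / (72 × 4.15) × 0.85 = 10584.8 / 298.80 × 0.85 ≈ 30.1 mL/min
CrCl ≈ 30 mL/min → bracket 20–54 mL/min.
50% of 600 mg = 300 mg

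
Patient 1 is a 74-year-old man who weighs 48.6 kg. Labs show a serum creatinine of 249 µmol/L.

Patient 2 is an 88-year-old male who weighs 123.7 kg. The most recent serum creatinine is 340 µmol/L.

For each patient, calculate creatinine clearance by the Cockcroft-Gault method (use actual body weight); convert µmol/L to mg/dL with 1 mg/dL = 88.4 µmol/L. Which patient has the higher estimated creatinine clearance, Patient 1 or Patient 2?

Patient 2

Patient 1: SCr = 249 / 88.4 = 2.817 mg/dL
Patient 1: CrCl = (140 − 74) × 48.6 / (72 × 2.817) = 3207.6 / 202.82 ≈ 15.8 mL/min
Patient 2: SCr = 340 / 88.4 = 3.846 mg/dL
Patient 2: CrCl = (140 − 88) × 123.7 / (72 × 3.846) = 6432.4 / 276.91 ≈ 23.2 mL/min
15.8 vs 23.2 mL/min → Patient 2 is higher.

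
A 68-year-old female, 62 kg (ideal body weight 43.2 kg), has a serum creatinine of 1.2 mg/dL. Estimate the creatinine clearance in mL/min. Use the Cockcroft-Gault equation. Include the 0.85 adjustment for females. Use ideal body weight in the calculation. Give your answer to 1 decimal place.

CrCl = (140 − 68) × 43.2 / (72 × 1.2) × 0.85 = 3110.4 / 86.40 × 0.85 ≈ 30.6 mL/min

30.6 mL/min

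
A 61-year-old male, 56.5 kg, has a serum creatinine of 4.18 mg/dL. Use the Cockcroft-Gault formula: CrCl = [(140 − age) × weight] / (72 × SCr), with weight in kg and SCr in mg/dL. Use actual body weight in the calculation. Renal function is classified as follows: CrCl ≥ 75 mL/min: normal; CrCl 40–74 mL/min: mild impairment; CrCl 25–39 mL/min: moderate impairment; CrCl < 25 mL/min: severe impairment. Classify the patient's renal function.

CrCl = (140 − 61) × 56.5 / (72 × 4.18) = 4463.5 / 300.96 ≈ 14.8 mL/min
15 mL/min falls in the 'severe impairment' range.

severe impairment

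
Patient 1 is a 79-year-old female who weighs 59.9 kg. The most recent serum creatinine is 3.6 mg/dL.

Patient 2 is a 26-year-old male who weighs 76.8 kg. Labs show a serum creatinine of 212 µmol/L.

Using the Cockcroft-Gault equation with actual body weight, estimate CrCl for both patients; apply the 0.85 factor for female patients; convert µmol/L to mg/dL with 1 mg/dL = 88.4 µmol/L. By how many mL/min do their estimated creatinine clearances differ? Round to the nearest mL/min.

39 mL/min

Patient 1: CrCl = (140 − 79) × 59.9 / (72 × 3.6) × 0.85 = 3653.9 / 259.20 × 0.85 ≈ 12.0 mL/min
Patient 2: SCr = 212 / 88.4 = 2.398 mg/dL
Patient 2: CrCl = (140 − 26) × 76.8 / (72 × 2.398) = 8755.2 / 172.66 ≈ 50.7 mL/min
|12.0 − 50.7| = 38.7 mL/min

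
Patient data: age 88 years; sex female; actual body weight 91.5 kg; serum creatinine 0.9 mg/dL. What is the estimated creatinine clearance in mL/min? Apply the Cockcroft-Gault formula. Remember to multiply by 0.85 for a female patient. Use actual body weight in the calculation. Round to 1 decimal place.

CrCl = (140 − 88) × 91.5 / (72 × 0.9) × 0.85 = 4758.0 / 64.80 × 0.85 ≈ 62.4 mL/min

62.4 mL/min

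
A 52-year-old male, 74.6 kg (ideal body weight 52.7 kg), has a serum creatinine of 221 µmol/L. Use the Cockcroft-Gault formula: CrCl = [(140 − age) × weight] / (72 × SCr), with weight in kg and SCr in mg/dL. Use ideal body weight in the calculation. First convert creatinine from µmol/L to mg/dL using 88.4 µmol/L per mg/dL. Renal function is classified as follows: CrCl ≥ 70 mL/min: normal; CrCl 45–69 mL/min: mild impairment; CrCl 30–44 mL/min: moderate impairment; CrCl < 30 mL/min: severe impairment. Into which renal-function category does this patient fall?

SCr = 221 / 88.4 = 2.5 mg/dL
CrCl = (140 − 52) × 52.7 / (72 × 2.5) = 4637.6 / 180.00 ≈ 25.8 mL/min
26 mL/min falls in the 'severe impairment' range.

severe impairment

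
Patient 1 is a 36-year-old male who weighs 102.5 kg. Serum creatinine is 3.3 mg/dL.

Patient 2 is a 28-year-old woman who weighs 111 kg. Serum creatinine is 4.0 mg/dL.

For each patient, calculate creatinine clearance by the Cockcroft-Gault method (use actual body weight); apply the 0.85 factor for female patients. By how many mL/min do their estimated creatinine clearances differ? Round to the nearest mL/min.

Patient 1: CrCl = (140 − 36) × 102.5 / (72 × 3.3) = 10660.0 / 237.60 ≈ 44.9 mL/min
Patient 2: CrCl = (140 − 28) × 111 / (72 × 4) × 0.85 = 12432.0 / 288.00 × 0.85 ≈ 36.7 mL/min
|44.9 − 36.7| = 8.2 mL/min

8 mL/min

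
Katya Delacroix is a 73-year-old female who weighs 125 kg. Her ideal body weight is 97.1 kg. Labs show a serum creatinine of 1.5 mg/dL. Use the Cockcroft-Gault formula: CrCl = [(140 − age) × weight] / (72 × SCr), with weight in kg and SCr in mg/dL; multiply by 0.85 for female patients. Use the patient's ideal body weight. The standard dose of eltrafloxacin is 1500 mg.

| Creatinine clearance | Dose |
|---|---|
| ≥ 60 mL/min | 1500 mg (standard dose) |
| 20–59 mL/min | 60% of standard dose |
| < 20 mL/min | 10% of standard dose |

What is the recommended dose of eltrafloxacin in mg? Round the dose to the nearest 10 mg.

CrCl = (140 − 73) × 97.1 / (72 × 1.5) × 0.85 = 6505.7 / 108.00 × 0.85 ≈ 51.2 mL/min
CrCl ≈ 51 mL/min → bracket 20–59 mL/min.
60% of 1500 mg = 900 mg

900 mg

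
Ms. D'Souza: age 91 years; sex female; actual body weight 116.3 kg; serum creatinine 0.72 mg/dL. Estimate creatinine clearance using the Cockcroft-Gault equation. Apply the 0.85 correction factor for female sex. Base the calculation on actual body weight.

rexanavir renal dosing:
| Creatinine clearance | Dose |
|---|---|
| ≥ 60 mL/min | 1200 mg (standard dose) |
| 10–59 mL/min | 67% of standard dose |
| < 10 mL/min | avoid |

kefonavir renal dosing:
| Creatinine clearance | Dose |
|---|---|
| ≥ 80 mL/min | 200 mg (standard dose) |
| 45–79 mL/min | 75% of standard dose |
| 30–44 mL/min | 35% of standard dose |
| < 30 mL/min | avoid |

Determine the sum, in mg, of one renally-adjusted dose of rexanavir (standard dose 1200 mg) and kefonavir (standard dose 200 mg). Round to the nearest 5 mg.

1400 mg

CrCl = (140 − 91) × 116.3 / (72 × 0.72) × 0.85 = 5698.7 / 51.84 × 0.85 ≈ 93.4 mL/min
CrCl ≈ 93 mL/min.
rexanavir: ≥ 60 mL/min → 100% of 1200 mg = 1200 mg.
kefonavir: ≥ 80 mL/min → 100% of 200 mg = 200 mg.
Total = 1200 + 200 = 1400 mg.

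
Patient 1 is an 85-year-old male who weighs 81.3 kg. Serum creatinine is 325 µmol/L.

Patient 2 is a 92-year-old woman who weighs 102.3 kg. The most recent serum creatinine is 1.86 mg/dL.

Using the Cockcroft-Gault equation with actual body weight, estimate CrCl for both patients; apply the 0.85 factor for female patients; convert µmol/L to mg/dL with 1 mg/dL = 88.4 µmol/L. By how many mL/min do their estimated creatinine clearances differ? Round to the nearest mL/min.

Patient 1: SCr = 325 / 88.4 = 3.676 mg/dL
Patient 1: CrCl = (140 − 85) × 81.3 / (72 × 3.676) = 4471.5 / 264.67 ≈ 16.9 mL/min
Patient 2: CrCl = (140 − 92) × 102.3 / (72 × 1.86) × 0.85 = 4910.4 / 133.92 × 0.85 ≈ 31.2 mL/min
|16.9 − 31.2| = 14.3 mL/min

14 mL/min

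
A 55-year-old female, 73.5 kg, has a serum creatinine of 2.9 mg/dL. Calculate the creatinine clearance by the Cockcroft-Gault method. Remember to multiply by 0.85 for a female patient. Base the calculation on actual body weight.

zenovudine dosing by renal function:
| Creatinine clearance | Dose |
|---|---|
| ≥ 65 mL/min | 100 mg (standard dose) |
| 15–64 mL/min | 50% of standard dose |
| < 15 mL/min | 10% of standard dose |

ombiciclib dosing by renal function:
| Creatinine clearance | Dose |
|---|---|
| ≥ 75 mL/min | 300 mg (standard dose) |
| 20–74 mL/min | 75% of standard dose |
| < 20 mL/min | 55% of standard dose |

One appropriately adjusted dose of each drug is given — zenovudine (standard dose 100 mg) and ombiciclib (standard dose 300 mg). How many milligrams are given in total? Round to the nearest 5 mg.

275 mg

CrCl = (140 − 55) × 73.5 / (72 × 2.9) × 0.85 = 6247.5 / 208.80 × 0.85 ≈ 25.4 mL/min
CrCl ≈ 25 mL/min.
zenovudine: 15–64 mL/min → 50% of 100 mg = 50 mg.
ombiciclib: 20–74 mL/min → 75% of 300 mg = 225 mg.
Total = 50 + 225 = 275 mg.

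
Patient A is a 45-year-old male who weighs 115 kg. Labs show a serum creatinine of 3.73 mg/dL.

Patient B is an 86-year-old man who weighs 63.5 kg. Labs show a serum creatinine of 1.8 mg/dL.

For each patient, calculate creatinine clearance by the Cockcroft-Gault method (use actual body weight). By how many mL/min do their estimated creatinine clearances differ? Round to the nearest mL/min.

Patient A: CrCl = (140 − 45) × 115 / (72 × 3.73) = 10925.0 / 268.56 ≈ 40.7 mL/min
Patient B: CrCl = (140 − 86) × 63.5 / (72 × 1.8) = 3429.0 / 129.60 ≈ 26.5 mL/min
|40.7 − 26.5| = 14.2 mL/min

14 mL/min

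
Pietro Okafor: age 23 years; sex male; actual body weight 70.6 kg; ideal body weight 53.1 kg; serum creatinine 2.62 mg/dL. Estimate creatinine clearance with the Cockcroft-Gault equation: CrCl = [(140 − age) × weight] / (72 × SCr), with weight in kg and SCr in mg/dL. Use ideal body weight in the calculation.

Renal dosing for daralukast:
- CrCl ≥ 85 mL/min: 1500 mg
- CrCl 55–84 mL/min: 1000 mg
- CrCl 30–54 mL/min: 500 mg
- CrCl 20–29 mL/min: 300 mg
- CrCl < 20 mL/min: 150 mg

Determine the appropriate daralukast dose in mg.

CrCl = (140 − 23) × 53.1 / (72 × 2.62) = 6212.7 / 188.64 ≈ 32.9 mL/min
CrCl ≈ 33 mL/min → bracket 30–54 mL/min.
Dose for this bracket: 500 mg.

500 mg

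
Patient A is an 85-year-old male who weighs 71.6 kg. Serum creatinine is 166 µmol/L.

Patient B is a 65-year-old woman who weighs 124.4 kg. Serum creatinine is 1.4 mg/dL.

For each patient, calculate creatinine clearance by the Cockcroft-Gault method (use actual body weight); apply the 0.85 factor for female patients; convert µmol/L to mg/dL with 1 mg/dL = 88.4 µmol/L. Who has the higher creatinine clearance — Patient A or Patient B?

Patient A: SCr = 166 / 88.4 = 1.878 mg/dL
Patient A: CrCl = (140 − 85) × 71.6 / (72 × 1.878) = 3938.0 / 135.22 ≈ 29.1 mL/min
Patient B: CrCl = (140 − 65) × 124.4 / (72 × 1.4) × 0.85 = 9330.0 / 100.80 × 0.85 ≈ 78.7 mL/min
29.1 vs 78.7 mL/min → Patient B is higher.

Patient B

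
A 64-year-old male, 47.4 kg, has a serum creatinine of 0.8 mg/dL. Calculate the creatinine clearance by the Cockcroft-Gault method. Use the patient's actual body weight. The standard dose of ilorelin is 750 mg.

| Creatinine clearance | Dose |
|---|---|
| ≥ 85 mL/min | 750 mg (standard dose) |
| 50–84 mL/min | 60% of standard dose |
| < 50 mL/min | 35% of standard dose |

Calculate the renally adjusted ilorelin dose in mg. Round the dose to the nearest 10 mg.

450 mg

CrCl = (140 − 64) × 47.4 / (72 × 0.8) = 3602.4 / 57.60 ≈ 62.5 mL/min
CrCl ≈ 63 mL/min → bracket 50–84 mL/min.
60% of 750 mg = 450 mg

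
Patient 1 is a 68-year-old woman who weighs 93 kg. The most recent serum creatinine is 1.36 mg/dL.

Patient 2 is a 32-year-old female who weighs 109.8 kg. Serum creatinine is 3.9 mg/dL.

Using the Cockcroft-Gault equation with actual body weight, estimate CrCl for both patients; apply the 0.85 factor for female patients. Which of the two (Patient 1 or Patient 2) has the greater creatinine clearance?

Patient 1: CrCl = (140 − 68) × 93 / (72 × 1.36) × 0.85 = 6696.0 / 97.92 × 0.85 ≈ 58.1 mL/min
Patient 2: CrCl = (140 − 32) × 109.8 / (72 × 3.9) × 0.85 = 11858.4 / 280.80 × 0.85 ≈ 35.9 mL/min
58.1 vs 35.9 mL/min → Patient 1 is higher.

Patient 1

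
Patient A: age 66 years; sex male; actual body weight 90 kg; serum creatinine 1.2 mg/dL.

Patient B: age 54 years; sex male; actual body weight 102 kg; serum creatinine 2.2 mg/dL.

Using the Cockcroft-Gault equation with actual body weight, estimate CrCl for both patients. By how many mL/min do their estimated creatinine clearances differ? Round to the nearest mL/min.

Patient A: CrCl = (140 − 66) × 90 / (72 × 1.2) = 6660.0 / 86.40 ≈ 77.1 mL/min
Patient B: CrCl = (140 − 54) × 102 / (72 × 2.2) = 8772.0 / 158.40 ≈ 55.4 mL/min
|77.1 − 55.4| = 21.7 mL/min

22 mL/min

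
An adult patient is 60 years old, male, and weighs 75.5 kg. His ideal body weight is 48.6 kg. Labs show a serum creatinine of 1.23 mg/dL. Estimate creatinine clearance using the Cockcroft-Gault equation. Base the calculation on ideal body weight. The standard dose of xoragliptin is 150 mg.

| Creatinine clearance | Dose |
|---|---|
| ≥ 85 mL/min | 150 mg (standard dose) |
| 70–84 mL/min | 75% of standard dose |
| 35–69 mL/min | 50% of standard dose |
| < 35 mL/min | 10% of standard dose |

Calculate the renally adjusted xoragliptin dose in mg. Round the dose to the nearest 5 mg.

CrCl = (140 − 60) × 48.6 / (72 × 1.23) = 3888.0 / 88.56 ≈ 43.9 mL/min
CrCl ≈ 44 mL/min → bracket 35–69 mL/min.
50% of 150 mg = 75 mg

75 mg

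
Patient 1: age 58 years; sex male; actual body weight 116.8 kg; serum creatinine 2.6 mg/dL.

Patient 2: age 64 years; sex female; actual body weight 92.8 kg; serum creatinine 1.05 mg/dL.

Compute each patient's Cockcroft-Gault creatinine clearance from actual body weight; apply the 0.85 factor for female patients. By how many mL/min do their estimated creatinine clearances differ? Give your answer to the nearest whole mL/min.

28 mL/min

Patient 1: CrCl = (140 − 58) × 116.8 / (72 × 2.6) = 9577.6 / 187.20 ≈ 51.2 mL/min
Patient 2: CrCl = (140 − 64) × 92.8 / (72 × 1.05) × 0.85 = 7052.8 / 75.60 × 0.85 ≈ 79.3 mL/min
|51.2 − 79.3| = 28.1 mL/min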